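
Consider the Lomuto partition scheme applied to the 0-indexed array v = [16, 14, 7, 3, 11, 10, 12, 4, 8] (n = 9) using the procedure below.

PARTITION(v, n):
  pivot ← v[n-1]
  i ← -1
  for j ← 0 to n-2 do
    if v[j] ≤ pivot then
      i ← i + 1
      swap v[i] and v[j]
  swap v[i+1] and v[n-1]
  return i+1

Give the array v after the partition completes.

[7, 3, 4, 8, 11, 10, 12, 16, 14]

pivot = v[8] = 8; i = -1
j=0: v[0]=16 > 8 → no swap
j=1: v[1]=14 > 8 → no swap
j=2: v[2]=7 ≤ 8 → i=0, swap v[0],v[2] → [7, 14, 16, 3, 11, 10, 12, 4, 8]
j=3: v[3]=3 ≤ 8 → i=1, swap v[1],v[3] → [7, 3, 16, 14, 11, 10, 12, 4, 8]
j=4: v[4]=11 > 8 → no swap
j=5: v[5]=10 > 8 → no swap
j=6: v[6]=12 > 8 → no swap
j=7: v[7]=4 ≤ 8 → i=2, swap v[2],v[7] → [7, 3, 4, 14, 11, 10, 12, 16, 8]
final swap v[3],v[8] → [7, 3, 4, 8, 11, 10, 12, 16, 14]; return 3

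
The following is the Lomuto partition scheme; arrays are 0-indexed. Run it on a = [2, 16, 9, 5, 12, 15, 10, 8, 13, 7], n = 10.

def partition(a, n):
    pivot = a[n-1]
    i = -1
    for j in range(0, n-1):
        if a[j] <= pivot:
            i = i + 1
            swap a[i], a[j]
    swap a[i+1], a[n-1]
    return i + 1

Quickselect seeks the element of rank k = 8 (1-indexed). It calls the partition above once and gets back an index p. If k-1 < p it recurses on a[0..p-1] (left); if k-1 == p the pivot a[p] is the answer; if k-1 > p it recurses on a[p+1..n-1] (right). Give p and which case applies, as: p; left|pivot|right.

2; right

pivot = a[9] = 7; i = -1
j=0: a[0]=2 ≤ 7 → i=0, swap a[0],a[0] (no change) → [2, 16, 9, 5, 12, 15, 10, 8, 13, 7]
j=1: a[1]=16 > 7 → no swap
j=2: a[2]=9 > 7 → no swap
j=3: a[3]=5 ≤ 7 → i=1, swap a[1],a[3] → [2, 5, 9, 16, 12, 15, 10, 8, 13, 7]
j=4: a[4]=12 > 7 → no swap
j=5: a[5]=15 > 7 → no swap
j=6: a[6]=10 > 7 → no swap
j=7: a[7]=8 > 7 → no swap
j=8: a[8]=13 > 7 → no swap
final swap a[2],a[9] → [2, 5, 7, 16, 12, 15, 10, 8, 13, 9]; return 2
p = 2; k-1 = 7 > 2 ⇒ right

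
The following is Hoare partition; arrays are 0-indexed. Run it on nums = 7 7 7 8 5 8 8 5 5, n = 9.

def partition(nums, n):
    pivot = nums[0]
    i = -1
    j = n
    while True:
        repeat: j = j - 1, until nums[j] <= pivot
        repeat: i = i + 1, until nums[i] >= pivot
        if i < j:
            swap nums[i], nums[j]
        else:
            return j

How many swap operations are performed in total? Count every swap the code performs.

3

pivot = nums[0] = 7; i = -1, j = 9
j→8 (nums[8]=5≤7), i→0 (nums[0]=7≥7); i<j, swap → 5 7 7 8 5 8 8 5 7
j→7 (nums[7]=5≤7), i→1 (nums[1]=7≥7); i<j, swap → 5 5 7 8 5 8 8 7 7
j→4 (nums[4]=5≤7), i→2 (nums[2]=7≥7); i<j, swap → 5 5 5 8 7 8 8 7 7
j→2, i→3; i≥j, return j=2. nums = 5 5 5 8 7 8 8 7 7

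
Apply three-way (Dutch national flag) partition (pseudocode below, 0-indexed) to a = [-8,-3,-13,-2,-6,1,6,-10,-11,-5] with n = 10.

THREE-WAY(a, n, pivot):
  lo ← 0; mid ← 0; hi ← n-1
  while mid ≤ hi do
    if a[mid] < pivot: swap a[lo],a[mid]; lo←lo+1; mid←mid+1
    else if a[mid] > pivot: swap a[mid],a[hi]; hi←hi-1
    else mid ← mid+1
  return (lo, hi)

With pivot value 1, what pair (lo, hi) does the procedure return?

(8, 8)

pivot = 1; lo=0, mid=0, hi=9
a[mid]=-8<1: swap a[0],a[0]; lo=1,mid=1 → [-8,-3,-13,-2,-6,1,6,-10,-11,-5]
a[mid]=-3<1: swap a[1],a[1]; lo=2,mid=2 → [-8,-3,-13,-2,-6,1,6,-10,-11,-5]
a[mid]=-13<1: swap a[2],a[2]; lo=3,mid=3 → [-8,-3,-13,-2,-6,1,6,-10,-11,-5]
a[mid]=-2<1: swap a[3],a[3]; lo=4,mid=4 → [-8,-3,-13,-2,-6,1,6,-10,-11,-5]
a[mid]=-6<1: swap a[4],a[4]; lo=5,mid=5 → [-8,-3,-13,-2,-6,1,6,-10,-11,-5]
a[mid]=1=1: mid=6
a[mid]=6>1: swap a[6],a[9]; hi=8 → [-8,-3,-13,-2,-6,1,-5,-10,-11,6]
a[mid]=-5<1: swap a[5],a[6]; lo=6,mid=7 → [-8,-3,-13,-2,-6,-5,1,-10,-11,6]
a[mid]=-10<1: swap a[6],a[7]; lo=7,mid=8 → [-8,-3,-13,-2,-6,-5,-10,1,-11,6]
a[mid]=-11<1: swap a[7],a[8]; lo=8,mid=9 → [-8,-3,-13,-2,-6,-5,-10,-11,1,6]
end: lo=8, hi=8; a = [-8,-3,-13,-2,-6,-5,-10,-11,1,6]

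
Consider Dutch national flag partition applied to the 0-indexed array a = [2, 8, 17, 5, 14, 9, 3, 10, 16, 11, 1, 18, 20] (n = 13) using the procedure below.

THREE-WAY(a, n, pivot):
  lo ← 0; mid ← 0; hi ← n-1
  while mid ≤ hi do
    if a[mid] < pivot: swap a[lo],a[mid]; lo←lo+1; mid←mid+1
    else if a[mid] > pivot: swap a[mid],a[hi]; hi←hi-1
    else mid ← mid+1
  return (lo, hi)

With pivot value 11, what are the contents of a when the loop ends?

[2, 8, 1, 5, 9, 3, 10, 11, 16, 14, 18, 20, 17]

lo=0 mid=0 hi=12
2<11: swap(0,0), lo=1 mid=1 ⇒ [2, 8, 17, 5, 14, 9, 3, 10, 16, 11, 1, 18, 20]
8<11: swap(1,1), lo=2 mid=2 ⇒ [2, 8, 17, 5, 14, 9, 3, 10, 16, 11, 1, 18, 20]
17>11: swap(2,12), hi=11 ⇒ [2, 8, 20, 5, 14, 9, 3, 10, 16, 11, 1, 18, 17]
20>11: swap(2,11), hi=10 ⇒ [2, 8, 18, 5, 14, 9, 3, 10, 16, 11, 1, 20, 17]
18>11: swap(2,10), hi=9 ⇒ [2, 8, 1, 5, 14, 9, 3, 10, 16, 11, 18, 20, 17]
1<11: swap(2,2), lo=3 mid=3 ⇒ [2, 8, 1, 5, 14, 9, 3, 10, 16, 11, 18, 20, 17]
5<11: swap(3,3), lo=4 mid=4 ⇒ [2, 8, 1, 5, 14, 9, 3, 10, 16, 11, 18, 20, 17]
14>11: swap(4,9), hi=8 ⇒ [2, 8, 1, 5, 11, 9, 3, 10, 16, 14, 18, 20, 17]
11=11: mid=5
9<11: swap(4,5), lo=5 mid=6 ⇒ [2, 8, 1, 5, 9, 11, 3, 10, 16, 14, 18, 20, 17]
3<11: swap(5,6), lo=6 mid=7 ⇒ [2, 8, 1, 5, 9, 3, 11, 10, 16, 14, 18, 20, 17]
10<11: swap(6,7), lo=7 mid=8 ⇒ [2, 8, 1, 5, 9, 3, 10, 11, 16, 14, 18, 20, 17]
16>11: swap(8,8), hi=7 ⇒ [2, 8, 1, 5, 9, 3, 10, 11, 16, 14, 18, 20, 17]
done. lo=7 hi=7; a=[2, 8, 1, 5, 9, 3, 10, 11, 16, 14, 18, 20, 17]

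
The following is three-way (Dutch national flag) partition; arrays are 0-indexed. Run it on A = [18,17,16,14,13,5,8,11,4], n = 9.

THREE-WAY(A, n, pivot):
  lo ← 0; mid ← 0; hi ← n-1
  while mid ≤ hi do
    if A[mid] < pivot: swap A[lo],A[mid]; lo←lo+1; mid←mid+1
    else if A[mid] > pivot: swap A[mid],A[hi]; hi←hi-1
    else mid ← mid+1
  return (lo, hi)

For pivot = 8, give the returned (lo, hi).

lo=0 mid=0 hi=8
18>8: swap(0,8), hi=7 ⇒ [4,17,16,14,13,5,8,11,18]
4<8: swap(0,0), lo=1 mid=1 ⇒ [4,17,16,14,13,5,8,11,18]
17>8: swap(1,7), hi=6 ⇒ [4,11,16,14,13,5,8,17,18]
11>8: swap(1,6), hi=5 ⇒ [4,8,16,14,13,5,11,17,18]
8=8: mid=2
16>8: swap(2,5), hi=4 ⇒ [4,8,5,14,13,16,11,17,18]
5<8: swap(1,2), lo=2 mid=3 ⇒ [4,5,8,14,13,16,11,17,18]
14>8: swap(3,4), hi=3 ⇒ [4,5,8,13,14,16,11,17,18]
13>8: swap(3,3), hi=2 ⇒ [4,5,8,13,14,16,11,17,18]
done. lo=2 hi=2; A=[4,5,8,13,14,16,11,17,18]

(2, 2)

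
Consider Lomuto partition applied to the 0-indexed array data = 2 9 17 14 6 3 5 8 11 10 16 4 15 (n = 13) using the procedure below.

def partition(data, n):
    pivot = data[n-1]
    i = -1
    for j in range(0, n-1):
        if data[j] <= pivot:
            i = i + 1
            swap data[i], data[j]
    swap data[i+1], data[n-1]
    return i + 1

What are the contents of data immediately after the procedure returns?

2 9 14 6 3 5 8 11 10 4 15 17 16

pivot=15, i=-1
j=0: 2≤15, i=0, swap(0,0) ⇒ 2 9 17 14 6 3 5 8 11 10 16 4 15
j=1: 9≤15, i=1, swap(1,1) ⇒ 2 9 17 14 6 3 5 8 11 10 16 4 15
j=2: 17>15, skip
j=3: 14≤15, i=2, swap(2,3) ⇒ 2 9 14 17 6 3 5 8 11 10 16 4 15
j=4: 6≤15, i=3, swap(3,4) ⇒ 2 9 14 6 17 3 5 8 11 10 16 4 15
j=5: 3≤15, i=4, swap(4,5) ⇒ 2 9 14 6 3 17 5 8 11 10 16 4 15
j=6: 5≤15, i=5, swap(5,6) ⇒ 2 9 14 6 3 5 17 8 11 10 16 4 15
j=7: 8≤15, i=6, swap(6,7) ⇒ 2 9 14 6 3 5 8 17 11 10 16 4 15
j=8: 11≤15, i=7, swap(7,8) ⇒ 2 9 14 6 3 5 8 11 17 10 16 4 15
j=9: 10≤15, i=8, swap(8,9) ⇒ 2 9 14 6 3 5 8 11 10 17 16 4 15
j=10: 16>15, skip
j=11: 4≤15, i=9, swap(9,11) ⇒ 2 9 14 6 3 5 8 11 10 4 16 17 15
swap(10,12) ⇒ 2 9 14 6 3 5 8 11 10 4 15 17 16; return 10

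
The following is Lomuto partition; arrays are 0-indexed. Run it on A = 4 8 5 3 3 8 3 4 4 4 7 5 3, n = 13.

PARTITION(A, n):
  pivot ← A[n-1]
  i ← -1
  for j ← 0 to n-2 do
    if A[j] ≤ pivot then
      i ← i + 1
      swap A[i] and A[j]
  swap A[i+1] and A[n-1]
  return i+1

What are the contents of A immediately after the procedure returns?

3 3 3 3 8 8 5 4 4 4 7 5 4

pivot = A[12] = 3; i = -1
j=0: A[0]=4 > 3 → no swap
j=1: A[1]=8 > 3 → no swap
j=2: A[2]=5 > 3 → no swap
j=3: A[3]=3 ≤ 3 → i=0, swap A[0],A[3] → 3 8 5 4 3 8 3 4 4 4 7 5 3
j=4: A[4]=3 ≤ 3 → i=1, swap A[1],A[4] → 3 3 5 4 8 8 3 4 4 4 7 5 3
j=5: A[5]=8 > 3 → no swap
j=6: A[6]=3 ≤ 3 → i=2, swap A[2],A[6] → 3 3 3 4 8 8 5 4 4 4 7 5 3
j=7: A[7]=4 > 3 → no swap
j=8: A[8]=4 > 3 → no swap
j=9: A[9]=4 > 3 → no swap
j=10: A[10]=7 > 3 → no swap
j=11: A[11]=5 > 3 → no swap
final swap A[3],A[12] → 3 3 3 3 8 8 5 4 4 4 7 5 4; return 3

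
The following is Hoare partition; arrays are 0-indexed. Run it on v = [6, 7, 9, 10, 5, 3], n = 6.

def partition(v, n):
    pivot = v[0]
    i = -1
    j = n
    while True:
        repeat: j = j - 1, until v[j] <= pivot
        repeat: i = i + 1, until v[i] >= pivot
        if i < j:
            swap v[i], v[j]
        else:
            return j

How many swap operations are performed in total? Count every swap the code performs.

pivot = v[0] = 6; i = -1, j = 6
j→5 (v[5]=3≤6), i→0 (v[0]=6≥6); i<j, swap → [3, 7, 9, 10, 5, 6]
j→4 (v[4]=5≤6), i→1 (v[1]=7≥6); i<j, swap → [3, 5, 9, 10, 7, 6]
j→1, i→2; i≥j, return j=1. v = [3, 5, 9, 10, 7, 6]

2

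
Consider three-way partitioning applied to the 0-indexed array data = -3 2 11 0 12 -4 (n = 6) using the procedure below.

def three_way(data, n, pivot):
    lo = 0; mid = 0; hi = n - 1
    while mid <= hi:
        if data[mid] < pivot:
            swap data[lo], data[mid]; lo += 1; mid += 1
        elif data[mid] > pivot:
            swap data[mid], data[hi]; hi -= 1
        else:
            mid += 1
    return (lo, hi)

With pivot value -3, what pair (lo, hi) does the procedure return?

pivot = -3; lo=0, mid=0, hi=5
data[mid]=-3=-3: mid=1
data[mid]=2>-3: swap data[1],data[5]; hi=4 → -3 -4 11 0 12 2
data[mid]=-4<-3: swap data[0],data[1]; lo=1,mid=2 → -4 -3 11 0 12 2
data[mid]=11>-3: swap data[2],data[4]; hi=3 → -4 -3 12 0 11 2
data[mid]=12>-3: swap data[2],data[3]; hi=2 → -4 -3 0 12 11 2
data[mid]=0>-3: swap data[2],data[2]; hi=1 → -4 -3 0 12 11 2
end: lo=1, hi=1; data = -4 -3 0 12 11 2

(1, 1)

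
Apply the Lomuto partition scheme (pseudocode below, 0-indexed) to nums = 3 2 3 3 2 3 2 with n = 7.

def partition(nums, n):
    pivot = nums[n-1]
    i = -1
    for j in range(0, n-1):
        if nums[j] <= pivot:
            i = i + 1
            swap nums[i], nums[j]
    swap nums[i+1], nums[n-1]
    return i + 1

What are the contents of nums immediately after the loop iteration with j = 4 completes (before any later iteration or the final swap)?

2 2 3 3 3 3 2

pivot=2, i=-1
j=0: 3>2, skip
j=1: 2≤2, i=0, swap(0,1) ⇒ 2 3 3 3 2 3 2
j=2: 3>2, skip
j=3: 3>2, skip
j=4: 2≤2, i=1, swap(1,4) ⇒ 2 2 3 3 3 3 2
(after j=4) nums = 2 2 3 3 3 3 2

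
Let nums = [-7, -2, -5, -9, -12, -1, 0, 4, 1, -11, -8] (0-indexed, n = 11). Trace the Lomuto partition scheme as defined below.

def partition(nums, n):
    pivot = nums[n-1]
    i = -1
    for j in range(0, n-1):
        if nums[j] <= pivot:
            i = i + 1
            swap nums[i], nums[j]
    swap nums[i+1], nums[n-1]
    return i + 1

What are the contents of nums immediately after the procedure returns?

pivot = nums[10] = -8; i = -1
j=0: nums[0]=-7 > -8 → no swap
j=1: nums[1]=-2 > -8 → no swap
j=2: nums[2]=-5 > -8 → no swap
j=3: nums[3]=-9 ≤ -8 → i=0, swap nums[0],nums[3] → [-9, -2, -5, -7, -12, -1, 0, 4, 1, -11, -8]
j=4: nums[4]=-12 ≤ -8 → i=1, swap nums[1],nums[4] → [-9, -12, -5, -7, -2, -1, 0, 4, 1, -11, -8]
j=5: nums[5]=-1 > -8 → no swap
j=6: nums[6]=0 > -8 → no swap
j=7: nums[7]=4 > -8 → no swap
j=8: nums[8]=1 > -8 → no swap
j=9: nums[9]=-11 ≤ -8 → i=2, swap nums[2],nums[9] → [-9, -12, -11, -7, -2, -1, 0, 4, 1, -5, -8]
final swap nums[3],nums[10] → [-9, -12, -11, -8, -2, -1, 0, 4, 1, -5, -7]; return 3

[-9, -12, -11, -8, -2, -1, 0, 4, 1, -5, -7]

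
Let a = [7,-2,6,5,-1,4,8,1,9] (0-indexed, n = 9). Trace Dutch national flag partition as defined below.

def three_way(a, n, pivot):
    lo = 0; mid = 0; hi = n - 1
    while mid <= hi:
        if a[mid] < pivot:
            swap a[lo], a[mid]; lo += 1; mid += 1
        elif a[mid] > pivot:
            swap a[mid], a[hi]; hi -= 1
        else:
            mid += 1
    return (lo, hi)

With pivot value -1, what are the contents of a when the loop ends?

[-2,-1,5,6,4,8,1,9,7]

pivot = -1; lo=0, mid=0, hi=8
a[mid]=7>-1: swap a[0],a[8]; hi=7 → [9,-2,6,5,-1,4,8,1,7]
a[mid]=9>-1: swap a[0],a[7]; hi=6 → [1,-2,6,5,-1,4,8,9,7]
a[mid]=1>-1: swap a[0],a[6]; hi=5 → [8,-2,6,5,-1,4,1,9,7]
a[mid]=8>-1: swap a[0],a[5]; hi=4 → [4,-2,6,5,-1,8,1,9,7]
a[mid]=4>-1: swap a[0],a[4]; hi=3 → [-1,-2,6,5,4,8,1,9,7]
a[mid]=-1=-1: mid=1
a[mid]=-2<-1: swap a[0],a[1]; lo=1,mid=2 → [-2,-1,6,5,4,8,1,9,7]
a[mid]=6>-1: swap a[2],a[3]; hi=2 → [-2,-1,5,6,4,8,1,9,7]
a[mid]=5>-1: swap a[2],a[2]; hi=1 → [-2,-1,5,6,4,8,1,9,7]
end: lo=1, hi=1; a = [-2,-1,5,6,4,8,1,9,7]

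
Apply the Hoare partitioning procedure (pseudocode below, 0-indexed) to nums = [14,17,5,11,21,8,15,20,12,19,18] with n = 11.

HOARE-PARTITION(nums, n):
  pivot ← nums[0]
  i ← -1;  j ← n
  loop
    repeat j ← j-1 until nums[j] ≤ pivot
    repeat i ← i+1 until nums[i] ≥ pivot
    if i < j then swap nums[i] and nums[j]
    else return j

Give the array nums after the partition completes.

[12,8,5,11,21,17,15,20,14,19,18]

pivot = nums[0] = 14; i = -1, j = 11
j→8 (nums[8]=12≤14), i→0 (nums[0]=14≥14); i<j, swap → [12,17,5,11,21,8,15,20,14,19,18]
j→5 (nums[5]=8≤14), i→1 (nums[1]=17≥14); i<j, swap → [12,8,5,11,21,17,15,20,14,19,18]
j→3, i→4; i≥j, return j=3. nums = [12,8,5,11,21,17,15,20,14,19,18]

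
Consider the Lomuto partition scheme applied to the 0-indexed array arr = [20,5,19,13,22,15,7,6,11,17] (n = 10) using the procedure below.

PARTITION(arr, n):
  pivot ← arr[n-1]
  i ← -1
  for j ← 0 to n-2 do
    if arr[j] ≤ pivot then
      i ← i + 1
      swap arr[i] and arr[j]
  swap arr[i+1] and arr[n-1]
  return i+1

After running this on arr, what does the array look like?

[5,13,15,7,6,11,17,22,19,20]

pivot=17, i=-1
j=0: 20>17, skip
j=1: 5≤17, i=0, swap(0,1) ⇒ [5,20,19,13,22,15,7,6,11,17]
j=2: 19>17, skip
j=3: 13≤17, i=1, swap(1,3) ⇒ [5,13,19,20,22,15,7,6,11,17]
j=4: 22>17, skip
j=5: 15≤17, i=2, swap(2,5) ⇒ [5,13,15,20,22,19,7,6,11,17]
j=6: 7≤17, i=3, swap(3,6) ⇒ [5,13,15,7,22,19,20,6,11,17]
j=7: 6≤17, i=4, swap(4,7) ⇒ [5,13,15,7,6,19,20,22,11,17]
j=8: 11≤17, i=5, swap(5,8) ⇒ [5,13,15,7,6,11,20,22,19,17]
swap(6,9) ⇒ [5,13,15,7,6,11,17,22,19,20]; return 6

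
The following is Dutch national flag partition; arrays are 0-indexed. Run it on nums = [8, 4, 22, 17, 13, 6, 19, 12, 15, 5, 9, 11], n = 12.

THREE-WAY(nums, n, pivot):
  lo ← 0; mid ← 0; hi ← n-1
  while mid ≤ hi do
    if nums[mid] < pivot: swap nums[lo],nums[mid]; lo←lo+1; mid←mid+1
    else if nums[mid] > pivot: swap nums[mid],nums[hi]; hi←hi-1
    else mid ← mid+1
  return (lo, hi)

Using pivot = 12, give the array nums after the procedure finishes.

pivot = 12; lo=0, mid=0, hi=11
nums[mid]=8<12: swap nums[0],nums[0]; lo=1,mid=1 → [8, 4, 22, 17, 13, 6, 19, 12, 15, 5, 9, 11]
nums[mid]=4<12: swap nums[1],nums[1]; lo=2,mid=2 → [8, 4, 22, 17, 13, 6, 19, 12, 15, 5, 9, 11]
nums[mid]=22>12: swap nums[2],nums[11]; hi=10 → [8, 4, 11, 17, 13, 6, 19, 12, 15, 5, 9, 22]
nums[mid]=11<12: swap nums[2],nums[2]; lo=3,mid=3 → [8, 4, 11, 17, 13, 6, 19, 12, 15, 5, 9, 22]
nums[mid]=17>12: swap nums[3],nums[10]; hi=9 → [8, 4, 11, 9, 13, 6, 19, 12, 15, 5, 17, 22]
nums[mid]=9<12: swap nums[3],nums[3]; lo=4,mid=4 → [8, 4, 11, 9, 13, 6, 19, 12, 15, 5, 17, 22]
nums[mid]=13>12: swap nums[4],nums[9]; hi=8 → [8, 4, 11, 9, 5, 6, 19, 12, 15, 13, 17, 22]
nums[mid]=5<12: swap nums[4],nums[4]; lo=5,mid=5 → [8, 4, 11, 9, 5, 6, 19, 12, 15, 13, 17, 22]
nums[mid]=6<12: swap nums[5],nums[5]; lo=6,mid=6 → [8, 4, 11, 9, 5, 6, 19, 12, 15, 13, 17, 22]
nums[mid]=19>12: swap nums[6],nums[8]; hi=7 → [8, 4, 11, 9, 5, 6, 15, 12, 19, 13, 17, 22]
nums[mid]=15>12: swap nums[6],nums[7]; hi=6 → [8, 4, 11, 9, 5, 6, 12, 15, 19, 13, 17, 22]
nums[mid]=12=12: mid=7
end: lo=6, hi=6; nums = [8, 4, 11, 9, 5, 6, 12, 15, 19, 13, 17, 22]

[8, 4, 11, 9, 5, 6, 12, 15, 19, 13, 17, 22]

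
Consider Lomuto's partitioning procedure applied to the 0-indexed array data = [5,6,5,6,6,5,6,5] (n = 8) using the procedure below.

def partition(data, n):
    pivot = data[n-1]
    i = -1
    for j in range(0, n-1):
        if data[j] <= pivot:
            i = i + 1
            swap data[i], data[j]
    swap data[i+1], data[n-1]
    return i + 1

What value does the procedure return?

pivot = data[7] = 5; i = -1
j=0: data[0]=5 ≤ 5 → i=0, swap data[0],data[0] (no change) → [5,6,5,6,6,5,6,5]
j=1: data[1]=6 > 5 → no swap
j=2: data[2]=5 ≤ 5 → i=1, swap data[1],data[2] → [5,5,6,6,6,5,6,5]
j=3: data[3]=6 > 5 → no swap
j=4: data[4]=6 > 5 → no swap
j=5: data[5]=5 ≤ 5 → i=2, swap data[2],data[5] → [5,5,5,6,6,6,6,5]
j=6: data[6]=6 > 5 → no swap
final swap data[3],data[7] → [5,5,5,5,6,6,6,6]; return 3

3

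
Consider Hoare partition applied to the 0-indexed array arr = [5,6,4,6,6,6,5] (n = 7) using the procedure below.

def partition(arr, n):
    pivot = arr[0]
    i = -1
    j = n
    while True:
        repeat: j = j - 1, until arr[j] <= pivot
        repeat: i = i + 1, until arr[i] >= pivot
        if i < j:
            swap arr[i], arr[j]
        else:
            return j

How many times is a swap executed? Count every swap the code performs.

pivot = arr[0] = 5; i = -1, j = 7
j→6 (arr[6]=5≤5), i→0 (arr[0]=5≥5); i<j, swap → [5,6,4,6,6,6,5]
j→2 (arr[2]=4≤5), i→1 (arr[1]=6≥5); i<j, swap → [5,4,6,6,6,6,5]
j→1, i→2; i≥j, return j=1. arr = [5,4,6,6,6,6,5]

2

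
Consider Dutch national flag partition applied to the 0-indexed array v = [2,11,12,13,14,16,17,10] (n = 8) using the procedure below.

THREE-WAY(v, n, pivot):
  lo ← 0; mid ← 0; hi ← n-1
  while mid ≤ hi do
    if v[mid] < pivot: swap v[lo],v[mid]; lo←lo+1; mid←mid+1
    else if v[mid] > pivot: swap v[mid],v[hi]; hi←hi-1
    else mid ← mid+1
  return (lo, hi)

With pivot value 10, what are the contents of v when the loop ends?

pivot = 10; lo=0, mid=0, hi=7
v[mid]=2<10: swap v[0],v[0]; lo=1,mid=1 → [2,11,12,13,14,16,17,10]
v[mid]=11>10: swap v[1],v[7]; hi=6 → [2,10,12,13,14,16,17,11]
v[mid]=10=10: mid=2
v[mid]=12>10: swap v[2],v[6]; hi=5 → [2,10,17,13,14,16,12,11]
v[mid]=17>10: swap v[2],v[5]; hi=4 → [2,10,16,13,14,17,12,11]
v[mid]=16>10: swap v[2],v[4]; hi=3 → [2,10,14,13,16,17,12,11]
v[mid]=14>10: swap v[2],v[3]; hi=2 → [2,10,13,14,16,17,12,11]
v[mid]=13>10: swap v[2],v[2]; hi=1 → [2,10,13,14,16,17,12,11]
end: lo=1, hi=1; v = [2,10,13,14,16,17,12,11]

[2,10,13,14,16,17,12,11]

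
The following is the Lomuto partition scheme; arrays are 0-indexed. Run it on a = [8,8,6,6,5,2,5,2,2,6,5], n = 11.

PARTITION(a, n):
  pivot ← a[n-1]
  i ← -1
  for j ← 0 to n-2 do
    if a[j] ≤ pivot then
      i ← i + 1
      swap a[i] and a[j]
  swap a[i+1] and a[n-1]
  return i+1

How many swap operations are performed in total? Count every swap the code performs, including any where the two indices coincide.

pivot=5, i=-1
j=0: 8>5, skip
j=1: 8>5, skip
j=2: 6>5, skip
j=3: 6>5, skip
j=4: 5≤5, i=0, swap(0,4) ⇒ [5,8,6,6,8,2,5,2,2,6,5]
j=5: 2≤5, i=1, swap(1,5) ⇒ [5,2,6,6,8,8,5,2,2,6,5]
j=6: 5≤5, i=2, swap(2,6) ⇒ [5,2,5,6,8,8,6,2,2,6,5]
j=7: 2≤5, i=3, swap(3,7) ⇒ [5,2,5,2,8,8,6,6,2,6,5]
j=8: 2≤5, i=4, swap(4,8) ⇒ [5,2,5,2,2,8,6,6,8,6,5]
j=9: 6>5, skip
swap(5,10) ⇒ [5,2,5,2,2,5,6,6,8,6,8]; return 5

6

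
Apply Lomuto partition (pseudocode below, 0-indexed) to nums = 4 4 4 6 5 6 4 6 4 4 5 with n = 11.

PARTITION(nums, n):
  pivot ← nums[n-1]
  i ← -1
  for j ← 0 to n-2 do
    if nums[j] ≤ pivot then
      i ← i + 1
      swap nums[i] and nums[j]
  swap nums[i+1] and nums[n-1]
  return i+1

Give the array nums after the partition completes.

4 4 4 5 4 4 4 5 6 6 6

pivot = nums[10] = 5; i = -1
j=0: nums[0]=4 ≤ 5 → i=0, swap nums[0],nums[0] (no change) → 4 4 4 6 5 6 4 6 4 4 5
j=1: nums[1]=4 ≤ 5 → i=1, swap nums[1],nums[1] (no change) → 4 4 4 6 5 6 4 6 4 4 5
j=2: nums[2]=4 ≤ 5 → i=2, swap nums[2],nums[2] (no change) → 4 4 4 6 5 6 4 6 4 4 5
j=3: nums[3]=6 > 5 → no swap
j=4: nums[4]=5 ≤ 5 → i=3, swap nums[3],nums[4] → 4 4 4 5 6 6 4 6 4 4 5
j=5: nums[5]=6 > 5 → no swap
j=6: nums[6]=4 ≤ 5 → i=4, swap nums[4],nums[6] → 4 4 4 5 4 6 6 6 4 4 5
j=7: nums[7]=6 > 5 → no swap
j=8: nums[8]=4 ≤ 5 → i=5, swap nums[5],nums[8] → 4 4 4 5 4 4 6 6 6 4 5
j=9: nums[9]=4 ≤ 5 → i=6, swap nums[6],nums[9] → 4 4 4 5 4 4 4 6 6 6 5
final swap nums[7],nums[10] → 4 4 4 5 4 4 4 5 6 6 6; return 7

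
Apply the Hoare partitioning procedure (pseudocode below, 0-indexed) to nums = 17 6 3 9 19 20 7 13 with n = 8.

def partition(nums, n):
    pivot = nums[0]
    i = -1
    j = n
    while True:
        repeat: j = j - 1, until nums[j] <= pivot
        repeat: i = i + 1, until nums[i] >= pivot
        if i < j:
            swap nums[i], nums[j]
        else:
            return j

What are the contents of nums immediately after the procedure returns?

pivot=17
j stops at 7 (13), i stops at 0 (17); swap ⇒ 13 6 3 9 19 20 7 17
j stops at 6 (7), i stops at 4 (19); swap ⇒ 13 6 3 9 7 20 19 17
j stops at 4, i stops at 5; i≥j ⇒ return 4. nums=13 6 3 9 7 20 19 17

13 6 3 9 7 20 19 17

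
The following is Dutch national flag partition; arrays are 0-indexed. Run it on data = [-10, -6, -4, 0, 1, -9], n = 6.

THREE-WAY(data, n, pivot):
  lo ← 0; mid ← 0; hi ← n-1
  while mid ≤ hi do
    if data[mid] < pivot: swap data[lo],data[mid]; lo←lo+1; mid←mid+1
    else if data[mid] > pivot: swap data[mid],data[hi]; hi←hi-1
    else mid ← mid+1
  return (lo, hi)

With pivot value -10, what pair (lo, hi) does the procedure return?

(0, 0)

pivot = -10; lo=0, mid=0, hi=5
data[mid]=-10=-10: mid=1
data[mid]=-6>-10: swap data[1],data[5]; hi=4 → [-10, -9, -4, 0, 1, -6]
data[mid]=-9>-10: swap data[1],data[4]; hi=3 → [-10, 1, -4, 0, -9, -6]
data[mid]=1>-10: swap data[1],data[3]; hi=2 → [-10, 0, -4, 1, -9, -6]
data[mid]=0>-10: swap data[1],data[2]; hi=1 → [-10, -4, 0, 1, -9, -6]
data[mid]=-4>-10: swap data[1],data[1]; hi=0 → [-10, -4, 0, 1, -9, -6]
end: lo=0, hi=0; data = [-10, -4, 0, 1, -9, -6]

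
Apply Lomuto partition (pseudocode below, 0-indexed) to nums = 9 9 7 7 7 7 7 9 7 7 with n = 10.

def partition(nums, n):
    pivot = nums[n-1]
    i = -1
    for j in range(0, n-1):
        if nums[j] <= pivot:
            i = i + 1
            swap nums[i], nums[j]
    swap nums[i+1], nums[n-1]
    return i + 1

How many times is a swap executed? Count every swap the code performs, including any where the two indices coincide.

7

pivot = nums[9] = 7; i = -1
j=0: nums[0]=9 > 7 → no swap
j=1: nums[1]=9 > 7 → no swap
j=2: nums[2]=7 ≤ 7 → i=0, swap nums[0],nums[2] → 7 9 9 7 7 7 7 9 7 7
j=3: nums[3]=7 ≤ 7 → i=1, swap nums[1],nums[3] → 7 7 9 9 7 7 7 9 7 7
j=4: nums[4]=7 ≤ 7 → i=2, swap nums[2],nums[4] → 7 7 7 9 9 7 7 9 7 7
j=5: nums[5]=7 ≤ 7 → i=3, swap nums[3],nums[5] → 7 7 7 7 9 9 7 9 7 7
j=6: nums[6]=7 ≤ 7 → i=4, swap nums[4],nums[6] → 7 7 7 7 7 9 9 9 7 7
j=7: nums[7]=9 > 7 → no swap
j=8: nums[8]=7 ≤ 7 → i=5, swap nums[5],nums[8] → 7 7 7 7 7 7 9 9 9 7
final swap nums[6],nums[9] → 7 7 7 7 7 7 7 9 9 9; return 6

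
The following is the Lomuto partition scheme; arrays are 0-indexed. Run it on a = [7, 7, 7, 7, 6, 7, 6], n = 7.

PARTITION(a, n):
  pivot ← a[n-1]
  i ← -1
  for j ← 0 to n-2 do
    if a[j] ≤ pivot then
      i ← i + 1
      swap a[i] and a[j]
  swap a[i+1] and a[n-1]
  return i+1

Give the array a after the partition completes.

[6, 6, 7, 7, 7, 7, 7]

pivot=6, i=-1
j=0: 7>6, skip
j=1: 7>6, skip
j=2: 7>6, skip
j=3: 7>6, skip
j=4: 6≤6, i=0, swap(0,4) ⇒ [6, 7, 7, 7, 7, 7, 6]
j=5: 7>6, skip
swap(1,6) ⇒ [6, 6, 7, 7, 7, 7, 7]; return 1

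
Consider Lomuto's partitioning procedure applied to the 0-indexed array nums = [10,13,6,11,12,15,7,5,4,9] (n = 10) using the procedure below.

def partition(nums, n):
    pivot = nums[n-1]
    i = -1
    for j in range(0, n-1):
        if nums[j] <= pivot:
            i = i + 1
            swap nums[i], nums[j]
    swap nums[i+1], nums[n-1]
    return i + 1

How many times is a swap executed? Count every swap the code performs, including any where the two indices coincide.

5

pivot = nums[9] = 9; i = -1
j=0: nums[0]=10 > 9 → no swap
j=1: nums[1]=13 > 9 → no swap
j=2: nums[2]=6 ≤ 9 → i=0, swap nums[0],nums[2] → [6,13,10,11,12,15,7,5,4,9]
j=3: nums[3]=11 > 9 → no swap
j=4: nums[4]=12 > 9 → no swap
j=5: nums[5]=15 > 9 → no swap
j=6: nums[6]=7 ≤ 9 → i=1, swap nums[1],nums[6] → [6,7,10,11,12,15,13,5,4,9]
j=7: nums[7]=5 ≤ 9 → i=2, swap nums[2],nums[7] → [6,7,5,11,12,15,13,10,4,9]
j=8: nums[8]=4 ≤ 9 → i=3, swap nums[3],nums[8] → [6,7,5,4,12,15,13,10,11,9]
final swap nums[4],nums[9] → [6,7,5,4,9,15,13,10,11,12]; return 4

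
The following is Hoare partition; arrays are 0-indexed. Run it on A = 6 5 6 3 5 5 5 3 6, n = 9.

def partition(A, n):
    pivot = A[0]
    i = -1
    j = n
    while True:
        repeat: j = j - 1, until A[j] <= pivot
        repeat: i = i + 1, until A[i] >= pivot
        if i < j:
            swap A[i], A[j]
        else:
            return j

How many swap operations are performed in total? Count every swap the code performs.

2

pivot = A[0] = 6; i = -1, j = 9
j→8 (A[8]=6≤6), i→0 (A[0]=6≥6); i<j, swap → 6 5 6 3 5 5 5 3 6
j→7 (A[7]=3≤6), i→2 (A[2]=6≥6); i<j, swap → 6 5 3 3 5 5 5 6 6
j→6, i→7; i≥j, return j=6. A = 6 5 3 3 5 5 5 6 6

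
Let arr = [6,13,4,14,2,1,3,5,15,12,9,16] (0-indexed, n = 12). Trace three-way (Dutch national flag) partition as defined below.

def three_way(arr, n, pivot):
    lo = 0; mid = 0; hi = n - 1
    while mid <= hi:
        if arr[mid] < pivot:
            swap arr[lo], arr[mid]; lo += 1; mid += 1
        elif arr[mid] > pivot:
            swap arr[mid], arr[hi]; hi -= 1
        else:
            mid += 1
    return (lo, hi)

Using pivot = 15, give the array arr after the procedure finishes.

lo=0 mid=0 hi=11
6<15: swap(0,0), lo=1 mid=1 ⇒ [6,13,4,14,2,1,3,5,15,12,9,16]
13<15: swap(1,1), lo=2 mid=2 ⇒ [6,13,4,14,2,1,3,5,15,12,9,16]
4<15: swap(2,2), lo=3 mid=3 ⇒ [6,13,4,14,2,1,3,5,15,12,9,16]
14<15: swap(3,3), lo=4 mid=4 ⇒ [6,13,4,14,2,1,3,5,15,12,9,16]
2<15: swap(4,4), lo=5 mid=5 ⇒ [6,13,4,14,2,1,3,5,15,12,9,16]
1<15: swap(5,5), lo=6 mid=6 ⇒ [6,13,4,14,2,1,3,5,15,12,9,16]
3<15: swap(6,6), lo=7 mid=7 ⇒ [6,13,4,14,2,1,3,5,15,12,9,16]
5<15: swap(7,7), lo=8 mid=8 ⇒ [6,13,4,14,2,1,3,5,15,12,9,16]
15=15: mid=9
12<15: swap(8,9), lo=9 mid=10 ⇒ [6,13,4,14,2,1,3,5,12,15,9,16]
9<15: swap(9,10), lo=10 mid=11 ⇒ [6,13,4,14,2,1,3,5,12,9,15,16]
16>15: swap(11,11), hi=10 ⇒ [6,13,4,14,2,1,3,5,12,9,15,16]
done. lo=10 hi=10; arr=[6,13,4,14,2,1,3,5,12,9,15,16]

[6,13,4,14,2,1,3,5,12,9,15,16]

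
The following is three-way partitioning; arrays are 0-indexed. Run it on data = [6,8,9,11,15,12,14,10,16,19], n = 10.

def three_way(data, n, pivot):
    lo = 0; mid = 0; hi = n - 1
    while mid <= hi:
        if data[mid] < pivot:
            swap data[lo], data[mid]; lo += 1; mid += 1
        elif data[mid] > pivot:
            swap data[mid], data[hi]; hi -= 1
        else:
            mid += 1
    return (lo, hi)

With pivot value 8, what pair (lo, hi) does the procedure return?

(1, 1)

pivot = 8; lo=0, mid=0, hi=9
data[mid]=6<8: swap data[0],data[0]; lo=1,mid=1 → [6,8,9,11,15,12,14,10,16,19]
data[mid]=8=8: mid=2
data[mid]=9>8: swap data[2],data[9]; hi=8 → [6,8,19,11,15,12,14,10,16,9]
data[mid]=19>8: swap data[2],data[8]; hi=7 → [6,8,16,11,15,12,14,10,19,9]
data[mid]=16>8: swap data[2],data[7]; hi=6 → [6,8,10,11,15,12,14,16,19,9]
data[mid]=10>8: swap data[2],data[6]; hi=5 → [6,8,14,11,15,12,10,16,19,9]
data[mid]=14>8: swap data[2],data[5]; hi=4 → [6,8,12,11,15,14,10,16,19,9]
data[mid]=12>8: swap data[2],data[4]; hi=3 → [6,8,15,11,12,14,10,16,19,9]
data[mid]=15>8: swap data[2],data[3]; hi=2 → [6,8,11,15,12,14,10,16,19,9]
data[mid]=11>8: swap data[2],data[2]; hi=1 → [6,8,11,15,12,14,10,16,19,9]
end: lo=1, hi=1; data = [6,8,11,15,12,14,10,16,19,9]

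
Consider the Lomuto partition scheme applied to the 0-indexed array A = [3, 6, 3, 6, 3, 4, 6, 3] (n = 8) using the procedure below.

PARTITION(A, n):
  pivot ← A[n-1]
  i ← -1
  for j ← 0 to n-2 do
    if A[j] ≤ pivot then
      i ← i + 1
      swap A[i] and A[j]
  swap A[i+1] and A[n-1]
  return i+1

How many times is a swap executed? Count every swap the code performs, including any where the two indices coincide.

4

pivot = A[7] = 3; i = -1
j=0: A[0]=3 ≤ 3 → i=0, swap A[0],A[0] (no change) → [3, 6, 3, 6, 3, 4, 6, 3]
j=1: A[1]=6 > 3 → no swap
j=2: A[2]=3 ≤ 3 → i=1, swap A[1],A[2] → [3, 3, 6, 6, 3, 4, 6, 3]
j=3: A[3]=6 > 3 → no swap
j=4: A[4]=3 ≤ 3 → i=2, swap A[2],A[4] → [3, 3, 3, 6, 6, 4, 6, 3]
j=5: A[5]=4 > 3 → no swap
j=6: A[6]=6 > 3 → no swap
final swap A[3],A[7] → [3, 3, 3, 3, 6, 4, 6, 6]; return 3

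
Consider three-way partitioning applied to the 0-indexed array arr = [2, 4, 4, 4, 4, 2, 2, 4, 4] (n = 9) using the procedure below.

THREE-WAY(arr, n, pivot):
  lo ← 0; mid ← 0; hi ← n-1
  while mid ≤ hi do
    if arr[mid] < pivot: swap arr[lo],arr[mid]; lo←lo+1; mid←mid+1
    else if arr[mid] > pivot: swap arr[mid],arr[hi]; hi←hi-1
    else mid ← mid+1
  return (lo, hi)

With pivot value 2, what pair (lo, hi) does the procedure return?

(0, 2)

lo=0 mid=0 hi=8
2=2: mid=1
4>2: swap(1,8), hi=7 ⇒ [2, 4, 4, 4, 4, 2, 2, 4, 4]
4>2: swap(1,7), hi=6 ⇒ [2, 4, 4, 4, 4, 2, 2, 4, 4]
4>2: swap(1,6), hi=5 ⇒ [2, 2, 4, 4, 4, 2, 4, 4, 4]
2=2: mid=2
4>2: swap(2,5), hi=4 ⇒ [2, 2, 2, 4, 4, 4, 4, 4, 4]
2=2: mid=3
4>2: swap(3,4), hi=3 ⇒ [2, 2, 2, 4, 4, 4, 4, 4, 4]
4>2: swap(3,3), hi=2 ⇒ [2, 2, 2, 4, 4, 4, 4, 4, 4]
done. lo=0 hi=2; arr=[2, 2, 2, 4, 4, 4, 4, 4, 4]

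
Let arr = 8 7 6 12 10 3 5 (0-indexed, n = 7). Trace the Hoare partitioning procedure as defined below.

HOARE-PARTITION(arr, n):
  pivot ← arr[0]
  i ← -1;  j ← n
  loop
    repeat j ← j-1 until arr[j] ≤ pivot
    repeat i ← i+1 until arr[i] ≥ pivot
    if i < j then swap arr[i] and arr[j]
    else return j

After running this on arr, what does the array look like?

5 7 6 3 10 12 8

pivot=8
j stops at 6 (5), i stops at 0 (8); swap ⇒ 5 7 6 12 10 3 8
j stops at 5 (3), i stops at 3 (12); swap ⇒ 5 7 6 3 10 12 8
j stops at 3, i stops at 4; i≥j ⇒ return 3. arr=5 7 6 3 10 12 8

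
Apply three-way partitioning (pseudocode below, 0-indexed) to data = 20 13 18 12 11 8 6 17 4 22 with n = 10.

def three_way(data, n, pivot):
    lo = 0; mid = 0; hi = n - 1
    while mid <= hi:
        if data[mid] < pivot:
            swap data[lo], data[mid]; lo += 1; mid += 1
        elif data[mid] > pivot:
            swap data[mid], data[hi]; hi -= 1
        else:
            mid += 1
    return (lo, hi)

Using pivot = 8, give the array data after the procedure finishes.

4 6 8 11 12 18 17 13 22 20

pivot = 8; lo=0, mid=0, hi=9
data[mid]=20>8: swap data[0],data[9]; hi=8 → 22 13 18 12 11 8 6 17 4 20
data[mid]=22>8: swap data[0],data[8]; hi=7 → 4 13 18 12 11 8 6 17 22 20
data[mid]=4<8: swap data[0],data[0]; lo=1,mid=1 → 4 13 18 12 11 8 6 17 22 20
data[mid]=13>8: swap data[1],data[7]; hi=6 → 4 17 18 12 11 8 6 13 22 20
data[mid]=17>8: swap data[1],data[6]; hi=5 → 4 6 18 12 11 8 17 13 22 20
data[mid]=6<8: swap data[1],data[1]; lo=2,mid=2 → 4 6 18 12 11 8 17 13 22 20
data[mid]=18>8: swap data[2],data[5]; hi=4 → 4 6 8 12 11 18 17 13 22 20
data[mid]=8=8: mid=3
data[mid]=12>8: swap data[3],data[4]; hi=3 → 4 6 8 11 12 18 17 13 22 20
data[mid]=11>8: swap data[3],data[3]; hi=2 → 4 6 8 11 12 18 17 13 22 20
end: lo=2, hi=2; data = 4 6 8 11 12 18 17 13 22 20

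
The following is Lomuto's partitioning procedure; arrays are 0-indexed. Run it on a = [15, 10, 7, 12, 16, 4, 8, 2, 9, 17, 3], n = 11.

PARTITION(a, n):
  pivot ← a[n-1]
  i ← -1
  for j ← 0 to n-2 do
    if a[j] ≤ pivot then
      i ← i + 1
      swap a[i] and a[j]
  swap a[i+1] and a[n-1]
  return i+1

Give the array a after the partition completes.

pivot=3, i=-1
j=0: 15>3, skip
j=1: 10>3, skip
j=2: 7>3, skip
j=3: 12>3, skip
j=4: 16>3, skip
j=5: 4>3, skip
j=6: 8>3, skip
j=7: 2≤3, i=0, swap(0,7) ⇒ [2, 10, 7, 12, 16, 4, 8, 15, 9, 17, 3]
j=8: 9>3, skip
j=9: 17>3, skip
swap(1,10) ⇒ [2, 3, 7, 12, 16, 4, 8, 15, 9, 17, 10]; return 1

[2, 3, 7, 12, 16, 4, 8, 15, 9, 17, 10]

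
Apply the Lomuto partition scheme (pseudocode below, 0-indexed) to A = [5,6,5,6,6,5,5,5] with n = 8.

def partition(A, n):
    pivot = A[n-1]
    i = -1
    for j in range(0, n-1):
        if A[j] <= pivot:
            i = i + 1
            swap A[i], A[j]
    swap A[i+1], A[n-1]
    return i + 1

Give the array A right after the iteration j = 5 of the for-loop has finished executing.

[5,5,5,6,6,6,5,5]

pivot=5, i=-1
j=0: 5≤5, i=0, swap(0,0) ⇒ [5,6,5,6,6,5,5,5]
j=1: 6>5, skip
j=2: 5≤5, i=1, swap(1,2) ⇒ [5,5,6,6,6,5,5,5]
j=3: 6>5, skip
j=4: 6>5, skip
j=5: 5≤5, i=2, swap(2,5) ⇒ [5,5,5,6,6,6,5,5]
(after j=5) A = [5,5,5,6,6,6,5,5]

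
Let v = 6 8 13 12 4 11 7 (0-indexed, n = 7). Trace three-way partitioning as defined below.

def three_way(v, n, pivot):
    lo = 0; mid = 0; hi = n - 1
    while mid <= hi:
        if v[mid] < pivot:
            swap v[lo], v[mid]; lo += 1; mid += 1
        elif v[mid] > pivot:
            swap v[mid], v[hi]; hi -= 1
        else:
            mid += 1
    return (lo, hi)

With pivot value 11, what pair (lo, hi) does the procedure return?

lo=0 mid=0 hi=6
6<11: swap(0,0), lo=1 mid=1 ⇒ 6 8 13 12 4 11 7
8<11: swap(1,1), lo=2 mid=2 ⇒ 6 8 13 12 4 11 7
13>11: swap(2,6), hi=5 ⇒ 6 8 7 12 4 11 13
7<11: swap(2,2), lo=3 mid=3 ⇒ 6 8 7 12 4 11 13
12>11: swap(3,5), hi=4 ⇒ 6 8 7 11 4 12 13
11=11: mid=4
4<11: swap(3,4), lo=4 mid=5 ⇒ 6 8 7 4 11 12 13
done. lo=4 hi=4; v=6 8 7 4 11 12 13

(4, 4)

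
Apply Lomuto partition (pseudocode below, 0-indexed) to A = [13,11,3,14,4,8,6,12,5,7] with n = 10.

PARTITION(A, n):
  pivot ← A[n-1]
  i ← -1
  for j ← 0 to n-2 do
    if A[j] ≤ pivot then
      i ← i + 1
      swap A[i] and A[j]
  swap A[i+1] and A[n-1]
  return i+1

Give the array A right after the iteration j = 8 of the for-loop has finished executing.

[3,4,6,5,11,8,13,12,14,7]

pivot = A[9] = 7; i = -1
j=0: A[0]=13 > 7 → no swap
j=1: A[1]=11 > 7 → no swap
j=2: A[2]=3 ≤ 7 → i=0, swap A[0],A[2] → [3,11,13,14,4,8,6,12,5,7]
j=3: A[3]=14 > 7 → no swap
j=4: A[4]=4 ≤ 7 → i=1, swap A[1],A[4] → [3,4,13,14,11,8,6,12,5,7]
j=5: A[5]=8 > 7 → no swap
j=6: A[6]=6 ≤ 7 → i=2, swap A[2],A[6] → [3,4,6,14,11,8,13,12,5,7]
j=7: A[7]=12 > 7 → no swap
j=8: A[8]=5 ≤ 7 → i=3, swap A[3],A[8] → [3,4,6,5,11,8,13,12,14,7]
(after j=8) A = [3,4,6,5,11,8,13,12,14,7]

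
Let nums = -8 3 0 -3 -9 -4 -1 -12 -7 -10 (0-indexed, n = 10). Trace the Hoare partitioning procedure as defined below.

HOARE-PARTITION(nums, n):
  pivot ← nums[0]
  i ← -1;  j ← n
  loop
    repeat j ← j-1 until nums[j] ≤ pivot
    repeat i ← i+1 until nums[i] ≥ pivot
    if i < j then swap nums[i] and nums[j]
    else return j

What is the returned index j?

2

pivot=-8
j stops at 9 (-10), i stops at 0 (-8); swap ⇒ -10 3 0 -3 -9 -4 -1 -12 -7 -8
j stops at 7 (-12), i stops at 1 (3); swap ⇒ -10 -12 0 -3 -9 -4 -1 3 -7 -8
j stops at 4 (-9), i stops at 2 (0); swap ⇒ -10 -12 -9 -3 0 -4 -1 3 -7 -8
j stops at 2, i stops at 3; i≥j ⇒ return 2. nums=-10 -12 -9 -3 0 -4 -1 3 -7 -8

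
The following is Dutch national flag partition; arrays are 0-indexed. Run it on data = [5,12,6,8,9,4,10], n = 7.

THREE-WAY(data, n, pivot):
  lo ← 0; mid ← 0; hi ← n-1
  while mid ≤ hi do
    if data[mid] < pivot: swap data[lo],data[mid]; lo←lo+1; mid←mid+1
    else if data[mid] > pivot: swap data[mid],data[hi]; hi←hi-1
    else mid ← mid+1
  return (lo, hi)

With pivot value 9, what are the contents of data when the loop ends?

pivot = 9; lo=0, mid=0, hi=6
data[mid]=5<9: swap data[0],data[0]; lo=1,mid=1 → [5,12,6,8,9,4,10]
data[mid]=12>9: swap data[1],data[6]; hi=5 → [5,10,6,8,9,4,12]
data[mid]=10>9: swap data[1],data[5]; hi=4 → [5,4,6,8,9,10,12]
data[mid]=4<9: swap data[1],data[1]; lo=2,mid=2 → [5,4,6,8,9,10,12]
data[mid]=6<9: swap data[2],data[2]; lo=3,mid=3 → [5,4,6,8,9,10,12]
data[mid]=8<9: swap data[3],data[3]; lo=4,mid=4 → [5,4,6,8,9,10,12]
data[mid]=9=9: mid=5
end: lo=4, hi=4; data = [5,4,6,8,9,10,12]

[5,4,6,8,9,10,12]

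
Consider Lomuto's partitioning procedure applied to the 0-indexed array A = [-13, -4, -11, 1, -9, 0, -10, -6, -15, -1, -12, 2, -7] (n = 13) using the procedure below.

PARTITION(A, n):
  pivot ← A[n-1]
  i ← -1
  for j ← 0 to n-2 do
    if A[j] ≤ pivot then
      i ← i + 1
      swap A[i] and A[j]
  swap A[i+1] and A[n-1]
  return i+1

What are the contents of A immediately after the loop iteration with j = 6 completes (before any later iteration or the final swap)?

pivot=-7, i=-1
j=0: -13≤-7, i=0, swap(0,0) ⇒ [-13, -4, -11, 1, -9, 0, -10, -6, -15, -1, -12, 2, -7]
j=1: -4>-7, skip
j=2: -11≤-7, i=1, swap(1,2) ⇒ [-13, -11, -4, 1, -9, 0, -10, -6, -15, -1, -12, 2, -7]
j=3: 1>-7, skip
j=4: -9≤-7, i=2, swap(2,4) ⇒ [-13, -11, -9, 1, -4, 0, -10, -6, -15, -1, -12, 2, -7]
j=5: 0>-7, skip
j=6: -10≤-7, i=3, swap(3,6) ⇒ [-13, -11, -9, -10, -4, 0, 1, -6, -15, -1, -12, 2, -7]
(after j=6) A = [-13, -11, -9, -10, -4, 0, 1, -6, -15, -1, -12, 2, -7]

[-13, -11, -9, -10, -4, 0, 1, -6, -15, -1, -12, 2, -7]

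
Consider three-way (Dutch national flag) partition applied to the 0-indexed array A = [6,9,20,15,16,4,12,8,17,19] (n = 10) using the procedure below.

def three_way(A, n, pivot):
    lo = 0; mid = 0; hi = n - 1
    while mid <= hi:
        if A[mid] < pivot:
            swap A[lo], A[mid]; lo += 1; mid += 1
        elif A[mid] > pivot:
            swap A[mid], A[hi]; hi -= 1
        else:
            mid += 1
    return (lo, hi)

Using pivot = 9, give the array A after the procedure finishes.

[6,8,4,9,16,12,15,17,19,20]

lo=0 mid=0 hi=9
6<9: swap(0,0), lo=1 mid=1 ⇒ [6,9,20,15,16,4,12,8,17,19]
9=9: mid=2
20>9: swap(2,9), hi=8 ⇒ [6,9,19,15,16,4,12,8,17,20]
19>9: swap(2,8), hi=7 ⇒ [6,9,17,15,16,4,12,8,19,20]
17>9: swap(2,7), hi=6 ⇒ [6,9,8,15,16,4,12,17,19,20]
8<9: swap(1,2), lo=2 mid=3 ⇒ [6,8,9,15,16,4,12,17,19,20]
15>9: swap(3,6), hi=5 ⇒ [6,8,9,12,16,4,15,17,19,20]
12>9: swap(3,5), hi=4 ⇒ [6,8,9,4,16,12,15,17,19,20]
4<9: swap(2,3), lo=3 mid=4 ⇒ [6,8,4,9,16,12,15,17,19,20]
16>9: swap(4,4), hi=3 ⇒ [6,8,4,9,16,12,15,17,19,20]
done. lo=3 hi=3; A=[6,8,4,9,16,12,15,17,19,20]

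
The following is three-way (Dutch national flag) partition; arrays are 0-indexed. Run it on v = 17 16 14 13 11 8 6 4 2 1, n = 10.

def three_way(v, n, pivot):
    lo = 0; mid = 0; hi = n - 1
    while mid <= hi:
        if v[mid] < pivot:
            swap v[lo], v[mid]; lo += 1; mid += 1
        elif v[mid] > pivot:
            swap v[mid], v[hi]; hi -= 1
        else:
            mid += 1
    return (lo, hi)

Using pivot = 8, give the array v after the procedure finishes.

lo=0 mid=0 hi=9
17>8: swap(0,9), hi=8 ⇒ 1 16 14 13 11 8 6 4 2 17
1<8: swap(0,0), lo=1 mid=1 ⇒ 1 16 14 13 11 8 6 4 2 17
16>8: swap(1,8), hi=7 ⇒ 1 2 14 13 11 8 6 4 16 17
2<8: swap(1,1), lo=2 mid=2 ⇒ 1 2 14 13 11 8 6 4 16 17
14>8: swap(2,7), hi=6 ⇒ 1 2 4 13 11 8 6 14 16 17
4<8: swap(2,2), lo=3 mid=3 ⇒ 1 2 4 13 11 8 6 14 16 17
13>8: swap(3,6), hi=5 ⇒ 1 2 4 6 11 8 13 14 16 17
6<8: swap(3,3), lo=4 mid=4 ⇒ 1 2 4 6 11 8 13 14 16 17
11>8: swap(4,5), hi=4 ⇒ 1 2 4 6 8 11 13 14 16 17
8=8: mid=5
done. lo=4 hi=4; v=1 2 4 6 8 11 13 14 16 17

1 2 4 6 8 11 13 14 16 17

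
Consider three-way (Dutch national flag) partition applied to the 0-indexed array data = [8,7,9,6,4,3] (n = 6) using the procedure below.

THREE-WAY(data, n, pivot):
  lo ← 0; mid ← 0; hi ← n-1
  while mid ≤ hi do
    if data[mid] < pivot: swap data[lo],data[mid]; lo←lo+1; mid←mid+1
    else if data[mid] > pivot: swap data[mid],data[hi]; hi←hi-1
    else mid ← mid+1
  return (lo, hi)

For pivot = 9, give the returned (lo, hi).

pivot = 9; lo=0, mid=0, hi=5
data[mid]=8<9: swap data[0],data[0]; lo=1,mid=1 → [8,7,9,6,4,3]
data[mid]=7<9: swap data[1],data[1]; lo=2,mid=2 → [8,7,9,6,4,3]
data[mid]=9=9: mid=3
data[mid]=6<9: swap data[2],data[3]; lo=3,mid=4 → [8,7,6,9,4,3]
data[mid]=4<9: swap data[3],data[4]; lo=4,mid=5 → [8,7,6,4,9,3]
data[mid]=3<9: swap data[4],data[5]; lo=5,mid=6 → [8,7,6,4,3,9]
end: lo=5, hi=5; data = [8,7,6,4,3,9]

(5, 5)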